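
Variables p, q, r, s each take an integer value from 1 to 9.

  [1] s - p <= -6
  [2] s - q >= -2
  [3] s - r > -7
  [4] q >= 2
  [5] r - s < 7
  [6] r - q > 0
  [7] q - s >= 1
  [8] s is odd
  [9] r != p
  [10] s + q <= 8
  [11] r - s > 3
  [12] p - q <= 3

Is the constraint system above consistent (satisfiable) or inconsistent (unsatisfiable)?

Constraints 1, 2, and 12 give s − q ≥ -2, q − p ≥ -3, p − s ≥ 6.
Adding all 3 inequalities: the left sides telescope to 0, and the right sides sum to (-2) + (-3) + 6 = 1. So 0 ≥ 1, which is false.

Unsatisfiable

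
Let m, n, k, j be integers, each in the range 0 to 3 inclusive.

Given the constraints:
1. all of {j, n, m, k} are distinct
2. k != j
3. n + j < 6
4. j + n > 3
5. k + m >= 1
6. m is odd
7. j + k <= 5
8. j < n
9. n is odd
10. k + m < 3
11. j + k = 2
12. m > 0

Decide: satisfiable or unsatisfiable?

Setting (m, n, k, j) = (1, 3, 0, 2) satisfies everything: constraint 3: n + j = 5; constraint 4: j + n = 5, and the others follow.

Satisfiable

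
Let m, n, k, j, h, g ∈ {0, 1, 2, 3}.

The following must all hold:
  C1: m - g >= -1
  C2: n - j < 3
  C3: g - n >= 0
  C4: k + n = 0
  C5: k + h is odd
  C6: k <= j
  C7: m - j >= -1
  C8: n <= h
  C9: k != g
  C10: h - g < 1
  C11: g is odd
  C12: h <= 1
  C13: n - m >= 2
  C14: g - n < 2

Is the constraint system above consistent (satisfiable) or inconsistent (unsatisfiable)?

Constraints 1, 3, and 13 give g − n ≥ 0, n − m ≥ 2, m − g ≥ -1.
Adding all 3 inequalities: the left sides telescope to 0, and the right sides sum to 0 + 2 + (-1) = 1. So 0 ≥ 1, which is false.

Unsatisfiable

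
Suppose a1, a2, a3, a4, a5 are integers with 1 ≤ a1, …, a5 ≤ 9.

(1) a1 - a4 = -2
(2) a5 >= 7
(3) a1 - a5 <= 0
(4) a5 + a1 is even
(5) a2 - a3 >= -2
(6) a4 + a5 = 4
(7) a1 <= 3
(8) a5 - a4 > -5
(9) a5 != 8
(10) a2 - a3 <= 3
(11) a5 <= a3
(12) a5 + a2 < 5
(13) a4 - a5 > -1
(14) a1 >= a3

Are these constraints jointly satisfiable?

From constraints 2 and 11: a3 ≥ a5 and a5 ≥ 7, so a3 ≥ 7. From constraints 7 and 14: a3 ≤ a1 and a1 ≤ 3, so a3 ≤ 3. But 3 < 7, so no value of a3 works.

Unsatisfiable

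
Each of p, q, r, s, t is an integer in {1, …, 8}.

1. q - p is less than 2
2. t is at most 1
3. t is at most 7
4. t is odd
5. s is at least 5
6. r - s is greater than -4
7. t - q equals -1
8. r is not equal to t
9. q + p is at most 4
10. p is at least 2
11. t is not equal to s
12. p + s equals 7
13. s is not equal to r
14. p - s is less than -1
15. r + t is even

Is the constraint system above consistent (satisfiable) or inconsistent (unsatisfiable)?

Setting (p, q, r, s, t) = (2, 2, 3, 5, 1) satisfies everything: constraint 1: q - p = 0; constraint 6: r - s = -2; constraint 7: t - q = -1, and the others follow.

Satisfiable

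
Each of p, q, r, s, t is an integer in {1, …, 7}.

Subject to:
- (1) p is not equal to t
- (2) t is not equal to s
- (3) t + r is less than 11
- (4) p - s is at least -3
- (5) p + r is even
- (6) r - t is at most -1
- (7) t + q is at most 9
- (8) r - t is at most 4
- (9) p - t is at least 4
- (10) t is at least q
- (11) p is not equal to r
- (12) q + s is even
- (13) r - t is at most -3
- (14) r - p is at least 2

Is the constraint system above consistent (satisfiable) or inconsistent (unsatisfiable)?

Constraints 8, 9, and 14 give r − p ≥ 2, p − t ≥ 4, t − r ≥ -4.
Adding all 3 inequalities: the left sides telescope to 0, and the right sides sum to 2 + 4 + (-4) = 2. So 0 ≥ 2, which is false.

Unsatisfiable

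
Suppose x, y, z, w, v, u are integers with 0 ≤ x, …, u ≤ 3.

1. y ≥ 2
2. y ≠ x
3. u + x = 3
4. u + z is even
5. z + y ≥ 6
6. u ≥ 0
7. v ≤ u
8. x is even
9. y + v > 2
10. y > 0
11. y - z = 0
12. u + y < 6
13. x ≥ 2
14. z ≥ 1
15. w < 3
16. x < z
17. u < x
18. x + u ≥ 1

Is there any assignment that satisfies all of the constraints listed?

Satisfiable

One satisfying assignment is x = 2, y = 3, z = 3, w = 1, v = 0, u = 1.
For the less obvious constraints — constraint 3: u + x = 3; constraint 5: z + y = 6; constraint 9: y + v = 3 — and the others hold by inspection.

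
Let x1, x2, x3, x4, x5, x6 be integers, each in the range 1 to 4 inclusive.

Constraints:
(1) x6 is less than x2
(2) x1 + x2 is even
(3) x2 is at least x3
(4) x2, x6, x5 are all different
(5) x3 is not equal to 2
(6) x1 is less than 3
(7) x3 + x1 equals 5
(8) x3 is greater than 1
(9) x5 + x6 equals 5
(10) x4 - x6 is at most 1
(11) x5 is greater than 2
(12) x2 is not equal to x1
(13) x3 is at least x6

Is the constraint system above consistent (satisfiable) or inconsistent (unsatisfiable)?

The assignment x1 = 2, x2 = 4, x3 = 3, x4 = 1, x5 = 3, x6 = 2 works:
  constraint 7 holds since x3 + x1 = 5.
  constraint 9 holds since x5 + x6 = 5.
  constraint 10 holds since x4 - x6 = -1.
The rest check out directly.

Satisfiable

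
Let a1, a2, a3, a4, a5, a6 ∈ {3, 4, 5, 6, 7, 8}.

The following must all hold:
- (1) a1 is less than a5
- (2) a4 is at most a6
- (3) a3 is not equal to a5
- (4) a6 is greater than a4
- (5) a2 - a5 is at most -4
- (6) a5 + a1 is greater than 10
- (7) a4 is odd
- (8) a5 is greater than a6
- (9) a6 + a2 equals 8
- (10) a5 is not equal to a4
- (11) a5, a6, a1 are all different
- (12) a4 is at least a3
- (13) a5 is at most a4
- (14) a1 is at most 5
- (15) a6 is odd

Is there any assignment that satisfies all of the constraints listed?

Unsatisfiable

Constraints 4, 8, and 13 give a4 < a6, a6 < a5, a5 ≤ a4. Chaining: a4 < a6 < a5 ≤ a4, which forces a4 < a4 — impossible.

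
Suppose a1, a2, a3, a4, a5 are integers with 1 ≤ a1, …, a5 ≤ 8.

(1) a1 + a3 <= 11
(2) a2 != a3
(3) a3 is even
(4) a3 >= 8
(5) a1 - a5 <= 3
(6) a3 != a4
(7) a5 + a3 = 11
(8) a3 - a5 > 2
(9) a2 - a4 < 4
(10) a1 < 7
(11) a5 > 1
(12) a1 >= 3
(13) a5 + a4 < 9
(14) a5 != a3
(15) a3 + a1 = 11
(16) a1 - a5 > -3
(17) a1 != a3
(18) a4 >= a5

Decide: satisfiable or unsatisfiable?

Try a1 = 3, a2 = 6, a3 = 8, a4 = 5, a5 = 3.
Check constraint 1: a1 + a3 = 11; constraint 5: a1 - a5 = 0. The remaining constraints are straightforward to verify.

Satisfiable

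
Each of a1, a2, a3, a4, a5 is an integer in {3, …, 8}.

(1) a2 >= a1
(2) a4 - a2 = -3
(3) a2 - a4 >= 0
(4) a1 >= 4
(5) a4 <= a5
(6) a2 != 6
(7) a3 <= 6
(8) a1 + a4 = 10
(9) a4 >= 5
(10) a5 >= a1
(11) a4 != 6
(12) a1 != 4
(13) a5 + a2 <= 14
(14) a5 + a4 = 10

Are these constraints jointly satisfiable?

One satisfying assignment is a1 = 5, a2 = 8, a3 = 3, a4 = 5, a5 = 5.
For the less obvious constraints — constraint 2: a4 - a2 = -3; constraint 3: a2 - a4 = 3; constraint 8: a1 + a4 = 10 — and the others hold by inspection.

Satisfiable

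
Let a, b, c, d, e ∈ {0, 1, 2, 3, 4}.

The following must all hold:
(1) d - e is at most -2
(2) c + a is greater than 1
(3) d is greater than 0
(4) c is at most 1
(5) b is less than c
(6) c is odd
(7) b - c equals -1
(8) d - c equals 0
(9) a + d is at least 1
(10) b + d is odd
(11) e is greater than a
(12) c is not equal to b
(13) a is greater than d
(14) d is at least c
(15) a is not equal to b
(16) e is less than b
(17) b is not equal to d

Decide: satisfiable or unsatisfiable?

Unsatisfiable

Constraints 5, 11, 13, 14, and 16 give b < c, c ≤ d, d < a, a < e, e < b. Chaining: b < c ≤ d < a < e < b, which forces b < b — impossible.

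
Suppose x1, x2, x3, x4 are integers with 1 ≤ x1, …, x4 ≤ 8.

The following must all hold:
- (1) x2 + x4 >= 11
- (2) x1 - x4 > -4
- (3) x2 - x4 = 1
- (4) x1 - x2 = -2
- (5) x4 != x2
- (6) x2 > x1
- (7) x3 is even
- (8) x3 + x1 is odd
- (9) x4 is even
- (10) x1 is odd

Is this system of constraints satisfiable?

Satisfiable

Try x1 = 5, x2 = 7, x3 = 6, x4 = 6.
Check constraint 1: x2 + x4 = 13; constraint 2: x1 - x4 = -1; constraint 3: x2 - x4 = 1. The remaining constraints are straightforward to verify.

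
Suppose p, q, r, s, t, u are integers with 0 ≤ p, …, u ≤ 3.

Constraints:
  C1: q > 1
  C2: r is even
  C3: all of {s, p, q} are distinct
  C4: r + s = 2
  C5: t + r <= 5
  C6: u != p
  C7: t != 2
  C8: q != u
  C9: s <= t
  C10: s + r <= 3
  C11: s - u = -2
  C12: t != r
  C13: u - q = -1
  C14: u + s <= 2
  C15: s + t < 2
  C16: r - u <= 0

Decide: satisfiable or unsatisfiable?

Satisfiable

The assignment p = 1, q = 3, r = 2, s = 0, t = 1, u = 2 works:
  constraint 4 holds since r + s = 2.
  constraint 5 holds since t + r = 3.
  constraint 10 holds since s + r = 2.
The rest check out directly.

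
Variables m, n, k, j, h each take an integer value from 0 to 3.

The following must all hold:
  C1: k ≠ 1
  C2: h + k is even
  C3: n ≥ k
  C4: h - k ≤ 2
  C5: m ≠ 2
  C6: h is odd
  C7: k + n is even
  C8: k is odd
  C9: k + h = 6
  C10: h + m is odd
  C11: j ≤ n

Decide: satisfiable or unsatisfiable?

Setting (m, n, k, j, h) = (0, 3, 3, 1, 3) satisfies everything: constraint 4: h - k = 0; constraint 9: k + h = 6, and the others follow.

Satisfiable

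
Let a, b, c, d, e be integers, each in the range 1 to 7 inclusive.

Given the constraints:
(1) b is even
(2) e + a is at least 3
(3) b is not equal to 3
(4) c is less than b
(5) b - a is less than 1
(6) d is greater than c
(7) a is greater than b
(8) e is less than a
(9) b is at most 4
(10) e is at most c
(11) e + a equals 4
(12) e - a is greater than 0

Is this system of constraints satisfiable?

Constraints 4, 7, 10, and 12 give b < a, a < e, e ≤ c, c < b. Chaining: b < a < e ≤ c < b, which forces b < b — impossible.

Unsatisfiable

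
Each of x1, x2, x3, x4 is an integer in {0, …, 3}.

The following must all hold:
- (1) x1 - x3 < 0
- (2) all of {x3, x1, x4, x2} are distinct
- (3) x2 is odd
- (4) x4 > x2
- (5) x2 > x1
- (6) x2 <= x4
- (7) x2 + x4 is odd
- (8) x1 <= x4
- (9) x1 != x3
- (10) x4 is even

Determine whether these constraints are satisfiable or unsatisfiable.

Try x1 = 0, x2 = 1, x3 = 3, x4 = 2.
Check constraint 1: x1 - x3 = -3; constraint 2: values 3, 0, 2, 1 are distinct. The remaining constraints are straightforward to verify.

Satisfiable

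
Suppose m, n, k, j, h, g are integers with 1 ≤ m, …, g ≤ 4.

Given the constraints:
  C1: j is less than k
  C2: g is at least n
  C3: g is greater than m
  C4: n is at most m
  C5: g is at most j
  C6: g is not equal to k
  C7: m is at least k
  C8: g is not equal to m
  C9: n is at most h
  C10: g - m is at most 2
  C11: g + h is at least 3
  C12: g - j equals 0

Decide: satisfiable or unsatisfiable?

Unsatisfiable

Constraints 1, 3, 5, and 7 give k ≤ m, m < g, g ≤ j, j < k. Chaining: k ≤ m < g ≤ j < k, which forces k < k — impossible.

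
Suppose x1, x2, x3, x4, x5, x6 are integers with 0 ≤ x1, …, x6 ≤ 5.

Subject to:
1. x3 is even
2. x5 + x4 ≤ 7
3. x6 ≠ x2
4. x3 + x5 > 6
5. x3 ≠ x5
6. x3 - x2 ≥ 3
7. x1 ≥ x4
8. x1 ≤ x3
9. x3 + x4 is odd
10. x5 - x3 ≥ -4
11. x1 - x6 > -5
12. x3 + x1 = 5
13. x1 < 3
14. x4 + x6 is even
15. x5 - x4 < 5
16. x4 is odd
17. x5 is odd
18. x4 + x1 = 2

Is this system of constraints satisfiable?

One satisfying assignment is x1 = 1, x2 = 1, x3 = 4, x4 = 1, x5 = 3, x6 = 3.
For the less obvious constraints — constraint 2: x5 + x4 = 4; constraint 4: x3 + x5 = 7; constraint 6: x3 - x2 = 3 — and the others hold by inspection.

Satisfiable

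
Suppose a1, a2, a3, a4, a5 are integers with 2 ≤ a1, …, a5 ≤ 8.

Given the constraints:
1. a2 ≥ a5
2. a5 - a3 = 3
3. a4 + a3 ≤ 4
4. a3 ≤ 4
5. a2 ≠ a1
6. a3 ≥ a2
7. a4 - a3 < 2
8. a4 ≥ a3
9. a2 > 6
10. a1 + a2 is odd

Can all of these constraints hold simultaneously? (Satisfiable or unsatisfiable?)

Unsatisfiable

From constraint 9: a2 ≥ 7. From constraints 4 and 6: a2 ≤ a3 and a3 ≤ 4, so a2 ≤ 4. But 4 < 7, so no value of a2 works.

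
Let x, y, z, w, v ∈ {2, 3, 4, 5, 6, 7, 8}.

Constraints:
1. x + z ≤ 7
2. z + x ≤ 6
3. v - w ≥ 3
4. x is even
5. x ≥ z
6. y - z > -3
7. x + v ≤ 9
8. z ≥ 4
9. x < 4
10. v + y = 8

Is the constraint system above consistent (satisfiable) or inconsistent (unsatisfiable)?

Unsatisfiable

From constraints 5 and 8: x ≥ z and z ≥ 4, so x ≥ 4. From constraint 9: x ≤ 3. But 3 < 4, so no value of x works.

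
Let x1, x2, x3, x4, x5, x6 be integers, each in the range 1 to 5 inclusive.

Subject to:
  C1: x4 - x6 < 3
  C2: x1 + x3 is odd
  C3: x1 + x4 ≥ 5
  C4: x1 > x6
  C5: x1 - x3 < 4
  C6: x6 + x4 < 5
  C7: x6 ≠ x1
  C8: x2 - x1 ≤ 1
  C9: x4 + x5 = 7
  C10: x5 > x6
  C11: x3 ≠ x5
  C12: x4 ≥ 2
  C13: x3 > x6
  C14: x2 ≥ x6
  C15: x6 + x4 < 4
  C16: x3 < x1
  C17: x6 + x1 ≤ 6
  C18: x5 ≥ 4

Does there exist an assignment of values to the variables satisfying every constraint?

Take x1 = 4, x2 = 4, x3 = 3, x4 = 2, x5 = 5, x6 = 1. Then constraint 1: x4 - x6 = 1; constraint 3: x1 + x4 = 6, and every other listed constraint is also met.

Satisfiable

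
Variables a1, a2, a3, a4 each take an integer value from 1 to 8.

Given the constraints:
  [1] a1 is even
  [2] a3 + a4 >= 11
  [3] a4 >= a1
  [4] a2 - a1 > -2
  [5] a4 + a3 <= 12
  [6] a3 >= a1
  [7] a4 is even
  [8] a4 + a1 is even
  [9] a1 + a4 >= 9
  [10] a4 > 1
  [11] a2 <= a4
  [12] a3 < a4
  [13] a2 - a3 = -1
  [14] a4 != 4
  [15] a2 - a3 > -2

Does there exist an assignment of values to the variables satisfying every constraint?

Satisfiable

One satisfying assignment is a1 = 4, a2 = 3, a3 = 4, a4 = 8.
For the less obvious constraints — constraint 2: a3 + a4 = 12; constraint 4: a2 - a1 = -1 — and the others hold by inspection.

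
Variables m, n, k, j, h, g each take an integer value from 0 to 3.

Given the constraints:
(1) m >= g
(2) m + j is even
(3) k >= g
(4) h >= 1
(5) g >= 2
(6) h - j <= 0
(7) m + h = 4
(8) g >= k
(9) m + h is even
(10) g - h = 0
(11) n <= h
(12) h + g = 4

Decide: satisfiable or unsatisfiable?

Satisfiable

One satisfying assignment is m = 2, n = 0, k = 2, j = 2, h = 2, g = 2.
For the less obvious constraints — constraint 6: h - j = 0; constraint 7: m + h = 4 — and the others hold by inspection.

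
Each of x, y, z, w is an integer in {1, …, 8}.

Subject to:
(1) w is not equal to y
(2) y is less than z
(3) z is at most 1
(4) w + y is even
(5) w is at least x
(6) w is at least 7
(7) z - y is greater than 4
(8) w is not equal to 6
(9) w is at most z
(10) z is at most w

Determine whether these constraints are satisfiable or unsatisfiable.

From constraints 6 and 9: z ≥ w and w ≥ 7, so z ≥ 7. From constraint 3: z ≤ 1. But 1 < 7, so no value of z works.

Unsatisfiable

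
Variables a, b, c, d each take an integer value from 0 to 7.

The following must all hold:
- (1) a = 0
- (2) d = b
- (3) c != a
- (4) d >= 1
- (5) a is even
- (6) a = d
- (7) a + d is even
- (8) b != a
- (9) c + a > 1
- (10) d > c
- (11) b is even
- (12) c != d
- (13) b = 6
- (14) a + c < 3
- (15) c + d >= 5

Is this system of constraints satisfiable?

Constraint 1 fixes a = 0 and constraint 13 fixes b = 6. Constraints 2 and 6 give a = d = b, so a = b. But 0 ≠ 6 — contradiction.

Unsatisfiable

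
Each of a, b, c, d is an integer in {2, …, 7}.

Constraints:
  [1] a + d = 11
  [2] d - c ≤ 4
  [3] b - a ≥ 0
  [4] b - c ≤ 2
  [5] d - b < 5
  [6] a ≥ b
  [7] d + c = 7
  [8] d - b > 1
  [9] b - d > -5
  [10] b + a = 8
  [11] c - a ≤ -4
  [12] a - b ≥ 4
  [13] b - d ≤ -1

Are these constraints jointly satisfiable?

Unsatisfiable

Constraints 2, 3, 11, and 13 give c − d ≥ -4, d − b ≥ 1, b − a ≥ 0, a − c ≥ 4.
Adding all 4 inequalities: the left sides telescope to 0, and the right sides sum to (-4) + 1 + 0 + 4 = 1. So 0 ≥ 1, which is false.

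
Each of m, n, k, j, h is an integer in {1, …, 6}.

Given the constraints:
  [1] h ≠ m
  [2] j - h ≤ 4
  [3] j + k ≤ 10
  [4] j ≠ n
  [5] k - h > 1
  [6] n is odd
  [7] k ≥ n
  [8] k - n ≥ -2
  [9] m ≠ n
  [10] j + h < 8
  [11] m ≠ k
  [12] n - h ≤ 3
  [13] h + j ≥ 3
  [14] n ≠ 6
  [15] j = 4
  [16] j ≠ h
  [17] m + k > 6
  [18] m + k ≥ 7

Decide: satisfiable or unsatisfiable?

The assignment m = 5, n = 3, k = 4, j = 4, h = 2 works:
  constraint 2 holds since j - h = 2.
  constraint 3 holds since j + k = 8.
  constraint 5 holds since k - h = 2.
The rest check out directly.

Satisfiable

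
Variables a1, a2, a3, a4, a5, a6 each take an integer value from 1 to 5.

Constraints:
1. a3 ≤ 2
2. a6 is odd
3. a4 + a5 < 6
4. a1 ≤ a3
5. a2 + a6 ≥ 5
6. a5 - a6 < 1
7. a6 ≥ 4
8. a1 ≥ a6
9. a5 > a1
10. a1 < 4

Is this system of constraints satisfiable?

From constraints 7 and 8: a1 ≥ a6 and a6 ≥ 4, so a1 ≥ 4. From constraint 10: a1 ≤ 3. But 3 < 4, so no value of a1 works.

Unsatisfiable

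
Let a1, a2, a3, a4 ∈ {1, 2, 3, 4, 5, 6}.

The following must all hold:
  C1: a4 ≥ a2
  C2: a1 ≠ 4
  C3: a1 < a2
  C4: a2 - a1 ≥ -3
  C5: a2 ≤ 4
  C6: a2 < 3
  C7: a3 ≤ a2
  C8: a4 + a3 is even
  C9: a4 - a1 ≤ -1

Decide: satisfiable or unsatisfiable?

Unsatisfiable

Constraints 1, 3, and 9 give a1 < a2, a2 ≤ a4, a4 < a1. Chaining: a1 < a2 ≤ a4 < a1, which forces a1 < a1 — impossible.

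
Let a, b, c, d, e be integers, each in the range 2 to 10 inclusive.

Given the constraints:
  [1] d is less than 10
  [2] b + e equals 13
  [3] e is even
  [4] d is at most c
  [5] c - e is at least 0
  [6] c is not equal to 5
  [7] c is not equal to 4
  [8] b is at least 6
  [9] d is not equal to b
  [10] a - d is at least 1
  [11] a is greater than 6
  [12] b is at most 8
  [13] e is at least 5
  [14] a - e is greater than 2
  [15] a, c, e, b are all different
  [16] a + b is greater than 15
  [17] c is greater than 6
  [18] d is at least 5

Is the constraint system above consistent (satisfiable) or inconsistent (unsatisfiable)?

The assignment a = 10, b = 7, c = 9, d = 9, e = 6 works:
  constraint 2 holds since b + e = 13.
  constraint 5 holds since c - e = 3.
The rest check out directly.

Satisfiable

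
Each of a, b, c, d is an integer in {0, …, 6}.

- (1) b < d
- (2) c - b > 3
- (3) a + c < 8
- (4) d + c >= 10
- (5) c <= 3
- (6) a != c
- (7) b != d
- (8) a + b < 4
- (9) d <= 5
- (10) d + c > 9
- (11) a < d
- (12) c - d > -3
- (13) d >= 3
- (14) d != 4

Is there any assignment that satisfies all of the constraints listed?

Unsatisfiable

From constraint 9: d ≤ 5. From constraint 5: c ≤ 3. Hence d + c ≤ 8. But constraint 4 requires d + c ≥ 10, and 10 > 8. Contradiction.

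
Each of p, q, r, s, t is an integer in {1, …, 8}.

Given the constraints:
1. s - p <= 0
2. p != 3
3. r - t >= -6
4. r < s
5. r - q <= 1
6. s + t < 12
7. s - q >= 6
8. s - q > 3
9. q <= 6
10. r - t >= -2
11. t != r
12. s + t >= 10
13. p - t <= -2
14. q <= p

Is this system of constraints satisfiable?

Unsatisfiable

Constraints 1, 3, 5, 7, and 13 give p − s ≥ 0, s − q ≥ 6, q − r ≥ -1, r − t ≥ -6, t − p ≥ 2.
Adding all 5 inequalities: the left sides telescope to 0, and the right sides sum to 0 + 6 + (-1) + (-6) + 2 = 1. So 0 ≥ 1, which is false.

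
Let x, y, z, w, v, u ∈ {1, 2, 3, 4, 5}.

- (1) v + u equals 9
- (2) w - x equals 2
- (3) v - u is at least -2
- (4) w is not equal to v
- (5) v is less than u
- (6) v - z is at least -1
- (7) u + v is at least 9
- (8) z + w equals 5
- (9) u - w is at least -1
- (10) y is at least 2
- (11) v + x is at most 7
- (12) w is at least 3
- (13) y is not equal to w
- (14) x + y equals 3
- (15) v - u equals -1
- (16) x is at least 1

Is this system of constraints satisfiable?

Satisfiable

Take x = 1, y = 2, z = 2, w = 3, v = 4, u = 5. Then constraint 1: v + u = 9; constraint 2: w - x = 2; constraint 3: v - u = -1, and every other listed constraint is also met.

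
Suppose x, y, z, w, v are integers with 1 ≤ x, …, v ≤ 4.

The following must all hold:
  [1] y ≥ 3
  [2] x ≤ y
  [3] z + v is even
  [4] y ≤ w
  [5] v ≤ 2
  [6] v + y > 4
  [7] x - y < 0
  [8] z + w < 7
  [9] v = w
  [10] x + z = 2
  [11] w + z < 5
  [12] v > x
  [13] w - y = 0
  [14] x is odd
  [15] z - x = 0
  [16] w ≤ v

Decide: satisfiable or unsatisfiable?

Unsatisfiable

From constraints 1 and 4: w ≥ y and y ≥ 3, so w ≥ 3. From constraints 5 and 16: w ≤ v and v ≤ 2, so w ≤ 2. But 2 < 3, so no value of w works.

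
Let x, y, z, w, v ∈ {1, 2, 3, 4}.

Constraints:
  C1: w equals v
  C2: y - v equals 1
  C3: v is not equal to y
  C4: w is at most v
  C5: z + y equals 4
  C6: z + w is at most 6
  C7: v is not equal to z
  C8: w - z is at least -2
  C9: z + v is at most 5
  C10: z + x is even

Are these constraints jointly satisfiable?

The assignment x = 3, y = 3, z = 1, w = 2, v = 2 works:
  constraint 2 holds since y - v = 1.
  constraint 5 holds since z + y = 4.
The rest check out directly.

Satisfiable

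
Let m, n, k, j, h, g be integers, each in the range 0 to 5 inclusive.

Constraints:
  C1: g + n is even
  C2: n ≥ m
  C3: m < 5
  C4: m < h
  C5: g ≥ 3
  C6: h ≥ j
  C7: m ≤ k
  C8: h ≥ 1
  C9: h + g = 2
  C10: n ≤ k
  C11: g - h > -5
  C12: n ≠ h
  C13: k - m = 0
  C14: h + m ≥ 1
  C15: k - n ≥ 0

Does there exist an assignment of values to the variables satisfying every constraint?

From constraint 8: h ≥ 1. From constraint 5: g ≥ 3. Hence h + g ≥ 4. But constraint 9 requires h + g = 2, and 2 < 4. Contradiction.

Unsatisfiable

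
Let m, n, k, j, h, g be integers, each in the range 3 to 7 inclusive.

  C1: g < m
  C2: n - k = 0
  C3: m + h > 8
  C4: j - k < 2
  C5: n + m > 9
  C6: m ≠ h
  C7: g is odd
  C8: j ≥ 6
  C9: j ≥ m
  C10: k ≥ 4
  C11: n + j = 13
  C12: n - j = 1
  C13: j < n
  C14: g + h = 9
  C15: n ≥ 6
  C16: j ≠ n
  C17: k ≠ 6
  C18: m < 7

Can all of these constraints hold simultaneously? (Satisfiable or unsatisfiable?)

Try m = 5, n = 7, k = 7, j = 6, h = 6, g = 3.
Check constraint 2: n - k = 0; constraint 3: m + h = 11. The remaining constraints are straightforward to verify.

Satisfiable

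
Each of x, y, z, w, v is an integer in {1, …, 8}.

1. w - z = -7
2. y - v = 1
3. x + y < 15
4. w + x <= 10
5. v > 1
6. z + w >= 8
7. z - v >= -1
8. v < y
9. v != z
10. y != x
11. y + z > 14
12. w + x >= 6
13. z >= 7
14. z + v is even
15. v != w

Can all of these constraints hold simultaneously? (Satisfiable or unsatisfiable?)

Satisfiable

Setting (x, y, z, w, v) = (6, 7, 8, 1, 6) satisfies everything: constraint 1: w - z = -7; constraint 2: y - v = 1; constraint 3: x + y = 13, and the others follow.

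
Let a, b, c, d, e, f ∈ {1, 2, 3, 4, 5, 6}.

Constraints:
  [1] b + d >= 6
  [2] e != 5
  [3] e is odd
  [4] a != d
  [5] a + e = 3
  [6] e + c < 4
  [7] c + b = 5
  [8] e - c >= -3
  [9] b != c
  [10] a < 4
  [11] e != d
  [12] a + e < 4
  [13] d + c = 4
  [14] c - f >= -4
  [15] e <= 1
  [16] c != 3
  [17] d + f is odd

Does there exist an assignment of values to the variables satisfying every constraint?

Satisfiable

One satisfying assignment is a = 2, b = 4, c = 1, d = 3, e = 1, f = 2.
For the less obvious constraints — constraint 1: b + d = 7; constraint 5: a + e = 3 — and the others hold by inspection.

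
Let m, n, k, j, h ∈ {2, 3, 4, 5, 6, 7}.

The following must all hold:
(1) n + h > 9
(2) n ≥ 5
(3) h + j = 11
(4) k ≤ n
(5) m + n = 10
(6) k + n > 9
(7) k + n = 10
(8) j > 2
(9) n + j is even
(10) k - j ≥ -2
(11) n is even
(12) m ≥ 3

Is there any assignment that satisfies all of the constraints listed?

Satisfiable

One satisfying assignment is m = 4, n = 6, k = 4, j = 6, h = 5.
For the less obvious constraints — constraint 1: n + h = 11; constraint 3: h + j = 11; constraint 5: m + n = 10 — and the others hold by inspection.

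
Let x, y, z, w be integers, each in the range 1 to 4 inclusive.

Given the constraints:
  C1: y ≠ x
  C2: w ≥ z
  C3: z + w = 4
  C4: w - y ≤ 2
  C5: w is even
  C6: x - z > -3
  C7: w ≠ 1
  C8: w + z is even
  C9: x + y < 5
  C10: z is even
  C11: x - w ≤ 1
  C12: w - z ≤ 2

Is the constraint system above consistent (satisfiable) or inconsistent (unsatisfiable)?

Take x = 1, y = 3, z = 2, w = 2. Then constraint 3: z + w = 4; constraint 4: w - y = -1, and every other listed constraint is also met.

Satisfiable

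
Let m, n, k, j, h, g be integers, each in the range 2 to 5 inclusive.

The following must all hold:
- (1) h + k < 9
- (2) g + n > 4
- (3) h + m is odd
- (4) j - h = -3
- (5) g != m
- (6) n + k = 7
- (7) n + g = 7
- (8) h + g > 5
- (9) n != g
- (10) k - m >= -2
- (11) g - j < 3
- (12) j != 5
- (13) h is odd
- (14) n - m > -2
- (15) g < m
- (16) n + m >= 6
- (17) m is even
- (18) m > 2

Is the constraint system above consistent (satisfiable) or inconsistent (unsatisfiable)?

Satisfiable

Setting (m, n, k, j, h, g) = (4, 5, 2, 2, 5, 2) satisfies everything: constraint 1: h + k = 7; constraint 2: g + n = 7; constraint 4: j - h = -3, and the others follow.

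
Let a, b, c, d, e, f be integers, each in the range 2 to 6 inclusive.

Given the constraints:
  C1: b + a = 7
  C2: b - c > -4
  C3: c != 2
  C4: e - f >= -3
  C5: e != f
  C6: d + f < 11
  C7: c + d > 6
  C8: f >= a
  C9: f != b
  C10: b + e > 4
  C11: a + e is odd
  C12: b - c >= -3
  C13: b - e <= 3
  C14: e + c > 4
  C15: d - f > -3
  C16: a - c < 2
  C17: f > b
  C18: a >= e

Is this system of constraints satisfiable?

Satisfiable

One satisfying assignment is a = 4, b = 3, c = 4, d = 3, e = 3, f = 5.
For the less obvious constraints — constraint 1: b + a = 7; constraint 2: b - c = -1 — and the others hold by inspection.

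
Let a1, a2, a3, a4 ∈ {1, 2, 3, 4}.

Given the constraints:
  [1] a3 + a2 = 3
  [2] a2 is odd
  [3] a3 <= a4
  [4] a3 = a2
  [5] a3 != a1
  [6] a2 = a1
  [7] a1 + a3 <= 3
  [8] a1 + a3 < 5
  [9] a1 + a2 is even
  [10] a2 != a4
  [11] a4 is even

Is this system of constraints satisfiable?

From constraints 4 and 6, a3 = a2 = a1, so a3 = a1. But constraint 5 says a3 ≠ a1. Contradiction.

Unsatisfiable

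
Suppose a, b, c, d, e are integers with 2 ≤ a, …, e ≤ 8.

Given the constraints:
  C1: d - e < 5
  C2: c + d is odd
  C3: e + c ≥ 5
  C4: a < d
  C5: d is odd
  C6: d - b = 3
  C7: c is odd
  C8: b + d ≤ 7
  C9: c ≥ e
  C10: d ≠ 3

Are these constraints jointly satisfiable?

Unsatisfiable

Constraint 7 makes c odd and constraint 5 makes d odd, so c + d must be even. Constraint 2 says c + d is odd — contradiction.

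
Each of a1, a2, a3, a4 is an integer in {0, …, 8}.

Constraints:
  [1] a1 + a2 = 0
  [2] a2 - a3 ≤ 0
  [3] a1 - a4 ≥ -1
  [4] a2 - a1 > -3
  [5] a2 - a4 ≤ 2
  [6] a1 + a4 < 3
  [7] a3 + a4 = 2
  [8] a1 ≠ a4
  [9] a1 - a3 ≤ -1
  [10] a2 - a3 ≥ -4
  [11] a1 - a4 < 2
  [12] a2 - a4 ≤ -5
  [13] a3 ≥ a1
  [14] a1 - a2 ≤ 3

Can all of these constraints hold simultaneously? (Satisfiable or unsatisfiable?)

Constraints 3, 9, 10, and 12 give a4 − a2 ≥ 5, a2 − a3 ≥ -4, a3 − a1 ≥ 1, a1 − a4 ≥ -1.
Adding all 4 inequalities: the left sides telescope to 0, and the right sides sum to 5 + (-4) + 1 + (-1) = 1. So 0 ≥ 1, which is false.

Unsatisfiable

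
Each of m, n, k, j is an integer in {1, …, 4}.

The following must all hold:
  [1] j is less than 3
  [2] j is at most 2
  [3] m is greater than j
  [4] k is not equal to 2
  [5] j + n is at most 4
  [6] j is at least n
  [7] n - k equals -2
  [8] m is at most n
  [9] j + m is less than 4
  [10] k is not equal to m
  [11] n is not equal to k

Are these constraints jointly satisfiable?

Unsatisfiable

Constraints 3, 6, and 8 give m ≤ n, n ≤ j, j < m. Chaining: m ≤ n ≤ j < m, which forces m < m — impossible.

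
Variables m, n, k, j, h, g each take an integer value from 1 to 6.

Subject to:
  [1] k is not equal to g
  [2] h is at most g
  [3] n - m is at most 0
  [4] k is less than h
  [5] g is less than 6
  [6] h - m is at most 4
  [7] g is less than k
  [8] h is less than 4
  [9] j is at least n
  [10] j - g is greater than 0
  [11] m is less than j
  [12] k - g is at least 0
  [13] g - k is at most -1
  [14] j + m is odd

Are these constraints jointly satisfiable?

Constraints 2, 4, and 13 give g < k, k < h, h ≤ g. Chaining: g < k < h ≤ g, which forces g < g — impossible.

Unsatisfiable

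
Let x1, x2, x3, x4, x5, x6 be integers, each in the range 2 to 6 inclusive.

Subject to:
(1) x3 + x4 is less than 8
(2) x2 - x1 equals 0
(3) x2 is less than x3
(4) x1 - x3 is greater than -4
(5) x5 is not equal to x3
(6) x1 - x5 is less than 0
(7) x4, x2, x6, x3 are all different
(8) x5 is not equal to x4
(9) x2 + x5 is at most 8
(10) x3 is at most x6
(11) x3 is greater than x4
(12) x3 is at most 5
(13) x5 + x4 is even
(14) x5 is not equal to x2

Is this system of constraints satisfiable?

Setting (x1, x2, x3, x4, x5, x6) = (2, 2, 4, 3, 5, 5) satisfies everything: constraint 1: x3 + x4 = 7; constraint 2: x2 - x1 = 0; constraint 4: x1 - x3 = -2, and the others follow.

Satisfiable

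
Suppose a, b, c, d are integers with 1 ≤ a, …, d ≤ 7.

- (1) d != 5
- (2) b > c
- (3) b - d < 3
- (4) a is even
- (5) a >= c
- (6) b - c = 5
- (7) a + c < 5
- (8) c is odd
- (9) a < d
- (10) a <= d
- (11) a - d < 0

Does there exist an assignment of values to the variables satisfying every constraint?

One satisfying assignment is a = 2, b = 6, c = 1, d = 4.
For the less obvious constraints — constraint 3: b - d = 2; constraint 6: b - c = 5 — and the others hold by inspection.

Satisfiable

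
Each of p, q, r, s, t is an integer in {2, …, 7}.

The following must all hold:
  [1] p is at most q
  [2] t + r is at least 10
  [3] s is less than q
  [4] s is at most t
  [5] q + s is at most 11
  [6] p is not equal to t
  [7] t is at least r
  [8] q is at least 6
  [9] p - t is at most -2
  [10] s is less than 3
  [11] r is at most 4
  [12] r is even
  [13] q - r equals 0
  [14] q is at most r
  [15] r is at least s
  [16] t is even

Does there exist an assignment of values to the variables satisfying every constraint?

Unsatisfiable

From constraints 8 and 14: r ≥ q and q ≥ 6, so r ≥ 6. From constraint 11: r ≤ 4. But 4 < 6, so no value of r works.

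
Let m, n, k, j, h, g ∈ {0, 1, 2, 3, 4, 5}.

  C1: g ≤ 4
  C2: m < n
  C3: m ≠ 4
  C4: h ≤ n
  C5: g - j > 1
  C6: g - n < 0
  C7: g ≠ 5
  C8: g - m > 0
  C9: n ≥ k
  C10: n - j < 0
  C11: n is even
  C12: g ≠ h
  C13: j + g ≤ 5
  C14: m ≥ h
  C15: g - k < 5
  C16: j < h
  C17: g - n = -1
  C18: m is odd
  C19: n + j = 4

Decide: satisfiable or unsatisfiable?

Constraints 6, 8, 10, 14, and 16 give g < n, n < j, j < h, h ≤ m, m < g. Chaining: g < n < j < h ≤ m < g, which forces g < g — impossible.

Unsatisfiable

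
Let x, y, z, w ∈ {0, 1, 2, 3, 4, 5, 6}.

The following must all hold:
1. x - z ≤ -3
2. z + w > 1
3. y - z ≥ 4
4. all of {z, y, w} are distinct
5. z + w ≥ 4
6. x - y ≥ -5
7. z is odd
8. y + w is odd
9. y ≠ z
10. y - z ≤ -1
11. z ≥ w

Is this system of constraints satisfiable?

Unsatisfiable

Constraints 1, 3, and 6 give z − x ≥ 3, x − y ≥ -5, y − z ≥ 4.
Adding all 3 inequalities: the left sides telescope to 0, and the right sides sum to 3 + (-5) + 4 = 2. So 0 ≥ 2, which is false.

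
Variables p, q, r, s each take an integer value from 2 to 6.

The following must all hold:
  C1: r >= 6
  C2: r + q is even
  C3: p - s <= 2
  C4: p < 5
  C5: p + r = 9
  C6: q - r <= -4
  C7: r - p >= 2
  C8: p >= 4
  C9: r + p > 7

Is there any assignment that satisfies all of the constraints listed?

Unsatisfiable

From constraint 8: p ≥ 4. From constraint 1: r ≥ 6. Hence p + r ≥ 10. But constraint 5 requires p + r = 9, and 9 < 10. Contradiction.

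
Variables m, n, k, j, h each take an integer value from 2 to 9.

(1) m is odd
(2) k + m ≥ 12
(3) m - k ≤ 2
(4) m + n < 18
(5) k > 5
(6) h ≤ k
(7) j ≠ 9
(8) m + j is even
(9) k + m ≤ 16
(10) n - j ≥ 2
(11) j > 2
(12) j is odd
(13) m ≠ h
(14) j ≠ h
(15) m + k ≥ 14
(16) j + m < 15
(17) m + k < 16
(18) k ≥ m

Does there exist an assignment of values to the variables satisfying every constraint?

Setting (m, n, k, j, h) = (7, 8, 8, 5, 2) satisfies everything: constraint 2: k + m = 15; constraint 3: m - k = -1, and the others follow.

Satisfiable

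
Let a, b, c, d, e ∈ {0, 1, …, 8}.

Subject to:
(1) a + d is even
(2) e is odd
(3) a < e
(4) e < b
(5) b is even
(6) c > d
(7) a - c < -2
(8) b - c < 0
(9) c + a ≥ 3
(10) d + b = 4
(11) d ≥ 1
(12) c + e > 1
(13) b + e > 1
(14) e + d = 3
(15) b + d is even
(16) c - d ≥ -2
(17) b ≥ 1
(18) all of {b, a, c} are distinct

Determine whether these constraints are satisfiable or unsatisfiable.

Satisfiable

The assignment a = 0, b = 2, c = 3, d = 2, e = 1 works:
  constraint 7 holds since a - c = -3.
  constraint 8 holds since b - c = -1.
The rest check out directly.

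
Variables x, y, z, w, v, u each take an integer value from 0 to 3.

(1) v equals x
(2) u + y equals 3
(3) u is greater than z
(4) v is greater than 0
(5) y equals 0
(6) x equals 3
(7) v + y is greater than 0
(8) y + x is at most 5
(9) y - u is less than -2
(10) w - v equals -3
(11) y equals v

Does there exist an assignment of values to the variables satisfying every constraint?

Constraint 5 fixes y = 0 and constraint 6 fixes x = 3. Constraints 1 and 11 give y = v = x, so y = x. But 0 ≠ 3 — contradiction.

Unsatisfiable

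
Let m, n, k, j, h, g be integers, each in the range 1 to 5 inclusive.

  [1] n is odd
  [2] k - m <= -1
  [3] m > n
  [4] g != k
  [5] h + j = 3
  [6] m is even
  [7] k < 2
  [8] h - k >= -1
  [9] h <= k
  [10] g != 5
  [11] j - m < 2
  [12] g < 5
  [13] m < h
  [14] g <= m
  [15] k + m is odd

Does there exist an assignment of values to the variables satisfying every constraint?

Constraints 2, 9, and 13 give h ≤ k, k < m, m < h. Chaining: h ≤ k < m < h, which forces h < h — impossible.

Unsatisfiable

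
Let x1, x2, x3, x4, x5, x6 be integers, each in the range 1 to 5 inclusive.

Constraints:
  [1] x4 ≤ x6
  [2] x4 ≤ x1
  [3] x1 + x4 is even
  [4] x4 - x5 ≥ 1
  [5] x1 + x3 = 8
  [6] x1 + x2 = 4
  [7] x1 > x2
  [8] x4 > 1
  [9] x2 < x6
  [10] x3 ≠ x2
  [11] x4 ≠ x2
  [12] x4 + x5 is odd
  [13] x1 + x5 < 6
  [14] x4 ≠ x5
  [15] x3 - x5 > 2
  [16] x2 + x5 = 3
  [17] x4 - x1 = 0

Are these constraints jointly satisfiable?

Satisfiable

One satisfying assignment is x1 = 3, x2 = 1, x3 = 5, x4 = 3, x5 = 2, x6 = 3.
For the less obvious constraints — constraint 4: x4 - x5 = 1; constraint 5: x1 + x3 = 8 — and the others hold by inspection.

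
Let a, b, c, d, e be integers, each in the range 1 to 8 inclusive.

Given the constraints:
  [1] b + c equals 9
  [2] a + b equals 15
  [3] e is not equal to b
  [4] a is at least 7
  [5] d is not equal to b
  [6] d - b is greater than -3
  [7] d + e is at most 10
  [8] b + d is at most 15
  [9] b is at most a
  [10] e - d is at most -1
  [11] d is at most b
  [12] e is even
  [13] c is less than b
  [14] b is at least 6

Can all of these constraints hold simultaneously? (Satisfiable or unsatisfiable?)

Satisfiable

Setting (a, b, c, d, e) = (8, 7, 2, 5, 2) satisfies everything: constraint 1: b + c = 9; constraint 2: a + b = 15; constraint 6: d - b = -2, and the others follow.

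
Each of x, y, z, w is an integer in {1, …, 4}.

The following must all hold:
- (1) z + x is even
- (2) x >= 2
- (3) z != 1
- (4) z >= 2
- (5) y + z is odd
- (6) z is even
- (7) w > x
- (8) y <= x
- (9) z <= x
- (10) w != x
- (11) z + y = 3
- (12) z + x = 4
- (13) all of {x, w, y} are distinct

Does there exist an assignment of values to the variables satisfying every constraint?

Take x = 2, y = 1, z = 2, w = 4. Then constraint 11: z + y = 3; constraint 12: z + x = 4; constraint 13: values 2, 4, 1 are distinct, and every other listed constraint is also met.

Satisfiable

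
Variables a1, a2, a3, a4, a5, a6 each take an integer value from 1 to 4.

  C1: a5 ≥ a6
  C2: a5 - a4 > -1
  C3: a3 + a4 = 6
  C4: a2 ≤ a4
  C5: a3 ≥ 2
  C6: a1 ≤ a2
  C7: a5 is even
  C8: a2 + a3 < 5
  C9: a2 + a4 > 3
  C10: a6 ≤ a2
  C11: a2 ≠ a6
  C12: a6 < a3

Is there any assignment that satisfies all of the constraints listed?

Satisfiable

Take a1 = 1, a2 = 2, a3 = 2, a4 = 4, a5 = 4, a6 = 1. Then constraint 2: a5 - a4 = 0; constraint 3: a3 + a4 = 6; constraint 8: a2 + a3 = 4, and every other listed constraint is also met.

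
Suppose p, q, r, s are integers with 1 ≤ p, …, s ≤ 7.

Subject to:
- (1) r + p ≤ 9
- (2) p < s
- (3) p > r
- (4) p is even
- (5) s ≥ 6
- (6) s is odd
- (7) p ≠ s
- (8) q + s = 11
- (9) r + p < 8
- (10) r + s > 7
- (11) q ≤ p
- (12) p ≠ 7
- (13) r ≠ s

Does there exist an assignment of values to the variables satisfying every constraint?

The assignment p = 4, q = 4, r = 2, s = 7 works:
  constraint 1 holds since r + p = 6.
  constraint 8 holds since q + s = 11.
The rest check out directly.

Satisfiable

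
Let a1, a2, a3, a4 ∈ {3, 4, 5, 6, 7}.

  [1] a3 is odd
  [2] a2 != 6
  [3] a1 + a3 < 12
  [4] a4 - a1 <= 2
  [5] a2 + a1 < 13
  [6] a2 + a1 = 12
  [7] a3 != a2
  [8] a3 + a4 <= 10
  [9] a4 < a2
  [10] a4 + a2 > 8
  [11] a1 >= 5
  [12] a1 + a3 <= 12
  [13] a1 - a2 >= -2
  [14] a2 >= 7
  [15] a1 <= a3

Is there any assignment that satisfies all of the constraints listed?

Satisfiable

One satisfying assignment is a1 = 5, a2 = 7, a3 = 5, a4 = 4.
For the less obvious constraints — constraint 3: a1 + a3 = 10; constraint 4: a4 - a1 = -1 — and the others hold by inspection.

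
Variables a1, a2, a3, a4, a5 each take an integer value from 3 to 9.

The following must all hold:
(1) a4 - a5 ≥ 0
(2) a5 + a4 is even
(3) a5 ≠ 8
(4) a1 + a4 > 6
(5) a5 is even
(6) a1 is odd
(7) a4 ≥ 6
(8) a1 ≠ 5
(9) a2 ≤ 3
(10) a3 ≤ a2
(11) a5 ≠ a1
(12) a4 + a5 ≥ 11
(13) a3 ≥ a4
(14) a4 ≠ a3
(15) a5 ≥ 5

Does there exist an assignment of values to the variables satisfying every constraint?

From constraints 7 and 13: a3 ≥ a4 and a4 ≥ 6, so a3 ≥ 6. From constraints 9 and 10: a3 ≤ a2 and a2 ≤ 3, so a3 ≤ 3. But 3 < 6, so no value of a3 works.

Unsatisfiable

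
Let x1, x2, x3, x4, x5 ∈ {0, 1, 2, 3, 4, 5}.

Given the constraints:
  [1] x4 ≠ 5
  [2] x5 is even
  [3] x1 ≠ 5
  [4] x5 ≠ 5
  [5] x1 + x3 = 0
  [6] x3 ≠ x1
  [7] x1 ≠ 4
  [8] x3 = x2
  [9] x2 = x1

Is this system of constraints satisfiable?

Unsatisfiable

From constraints 8 and 9, x3 = x2 = x1, so x3 = x1. But constraint 6 says x3 ≠ x1. Contradiction.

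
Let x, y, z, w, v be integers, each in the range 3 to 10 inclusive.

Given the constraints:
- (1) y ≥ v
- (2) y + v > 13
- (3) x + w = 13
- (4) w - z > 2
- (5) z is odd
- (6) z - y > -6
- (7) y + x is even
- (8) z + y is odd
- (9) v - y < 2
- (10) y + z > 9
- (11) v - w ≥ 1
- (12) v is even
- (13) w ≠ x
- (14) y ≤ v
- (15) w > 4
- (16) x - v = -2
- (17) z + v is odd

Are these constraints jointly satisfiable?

Try x = 6, y = 8, z = 3, w = 7, v = 8.
Check constraint 2: y + v = 16; constraint 3: x + w = 13. The remaining constraints are straightforward to verify.

Satisfiable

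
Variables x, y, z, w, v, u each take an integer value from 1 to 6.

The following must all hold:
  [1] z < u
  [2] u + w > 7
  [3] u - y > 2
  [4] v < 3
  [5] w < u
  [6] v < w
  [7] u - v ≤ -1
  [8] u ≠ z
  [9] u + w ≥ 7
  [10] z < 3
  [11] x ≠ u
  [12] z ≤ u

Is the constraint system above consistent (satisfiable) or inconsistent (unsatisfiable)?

Constraints 5, 6, and 7 give u < v, v < w, w < u. Chaining: u < v < w < u, which forces u < u — impossible.

Unsatisfiable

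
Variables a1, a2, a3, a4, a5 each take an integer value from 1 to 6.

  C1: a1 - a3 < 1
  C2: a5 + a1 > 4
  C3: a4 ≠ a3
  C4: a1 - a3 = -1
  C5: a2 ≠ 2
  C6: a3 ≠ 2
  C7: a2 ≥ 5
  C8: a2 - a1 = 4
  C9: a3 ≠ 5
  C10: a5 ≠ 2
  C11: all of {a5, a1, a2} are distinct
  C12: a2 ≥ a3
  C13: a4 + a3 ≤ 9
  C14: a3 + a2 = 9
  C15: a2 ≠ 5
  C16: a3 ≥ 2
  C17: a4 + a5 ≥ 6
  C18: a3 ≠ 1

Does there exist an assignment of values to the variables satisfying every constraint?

One satisfying assignment is a1 = 2, a2 = 6, a3 = 3, a4 = 4, a5 = 5.
For the less obvious constraints — constraint 1: a1 - a3 = -1; constraint 2: a5 + a1 = 7 — and the others hold by inspection.

Satisfiable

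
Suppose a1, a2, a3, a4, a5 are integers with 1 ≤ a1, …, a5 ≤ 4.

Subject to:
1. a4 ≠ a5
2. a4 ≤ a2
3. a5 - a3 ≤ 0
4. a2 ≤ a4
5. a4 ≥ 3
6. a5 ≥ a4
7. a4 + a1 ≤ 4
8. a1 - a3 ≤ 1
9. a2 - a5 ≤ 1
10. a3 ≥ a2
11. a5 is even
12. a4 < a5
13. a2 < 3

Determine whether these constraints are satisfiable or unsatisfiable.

From constraints 2 and 5: a2 ≥ a4 and a4 ≥ 3, so a2 ≥ 3. From constraint 13: a2 ≤ 2. But 2 < 3, so no value of a2 works.

Unsatisfiable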